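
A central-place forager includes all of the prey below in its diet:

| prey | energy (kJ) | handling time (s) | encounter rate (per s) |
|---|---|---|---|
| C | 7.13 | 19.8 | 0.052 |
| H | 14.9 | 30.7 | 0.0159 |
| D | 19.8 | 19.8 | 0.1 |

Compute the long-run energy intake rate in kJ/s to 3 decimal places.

0.575 kJ/s

Energy encountered per unit search time: 0.052×7.13 + 0.0159×14.9 + 0.1×19.8 = 2.588 kJ/s.
Handling time per unit search time: 0.052×19.8 + 0.0159×30.7 + 0.1×19.8 = 3.498.
Rate = 2.588/(1 + 3.498) = 0.5753 kJ/s.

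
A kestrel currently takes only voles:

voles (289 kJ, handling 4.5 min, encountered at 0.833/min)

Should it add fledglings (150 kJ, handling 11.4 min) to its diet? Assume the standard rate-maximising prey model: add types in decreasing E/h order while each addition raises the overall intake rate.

No

On voles alone, R = ΣλE/(1+Σλh) = 240.7/4.748 = 50.7 kJ/min.
fledglings: E/h = 150/11.4 = 13.16 kJ/min.
13.16 < 50.7, so adding fledglings would lower the average — exclude it.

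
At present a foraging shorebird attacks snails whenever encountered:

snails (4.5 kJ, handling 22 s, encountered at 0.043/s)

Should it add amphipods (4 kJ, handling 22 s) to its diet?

Yes

On snails alone, R = ΣλE/(1+Σλh) = 0.1935/1.946 = 0.09943 kJ/s.
Profitability of amphipods: 4/22 = 0.1818 kJ/s.
Since 0.1818 > R, including amphipods increases the long-run rate.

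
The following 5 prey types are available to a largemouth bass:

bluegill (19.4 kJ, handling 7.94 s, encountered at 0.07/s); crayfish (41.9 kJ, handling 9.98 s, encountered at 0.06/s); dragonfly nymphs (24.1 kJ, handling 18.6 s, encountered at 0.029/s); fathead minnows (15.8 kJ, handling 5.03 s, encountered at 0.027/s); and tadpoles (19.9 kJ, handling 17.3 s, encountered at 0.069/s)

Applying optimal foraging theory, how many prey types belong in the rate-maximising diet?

Rank by E/h (kJ/s): crayfish 4.2, fathead minnows 3.14, bluegill 2.44, dragonfly nymphs 1.3, tadpoles 1.15. Include each in turn until the next type's E/h falls below the running intake rate.
Rate on top 1: 1.572. fathead minnows: 3.14 > 1.572 → include.
Rate on top 2: 1.695. bluegill: 2.44 > 1.695 → include.
Rate on top 3: 1.877. dragonfly nymphs: 1.3 < 1.877 → exclude; stop.
Optimal diet: crayfish, fathead minnows, bluegill — 3 of 5 types.

3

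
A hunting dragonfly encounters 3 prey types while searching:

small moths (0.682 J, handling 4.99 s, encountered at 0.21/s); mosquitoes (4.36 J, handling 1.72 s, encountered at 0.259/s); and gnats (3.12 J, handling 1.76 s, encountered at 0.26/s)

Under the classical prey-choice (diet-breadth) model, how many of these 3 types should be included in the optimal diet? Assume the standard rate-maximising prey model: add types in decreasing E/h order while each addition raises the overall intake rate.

E/h in descending order: mosquitoes 2.53, gnats 1.77, small moths 0.137 J/s. The optimal diet is the largest prefix of this list for which every included type satisfies E_i/h_i > R on the types above it.
Rate on top 1: 0.7812. gnats: 1.77 > 0.7812 → include.
Rate on top 2: 1.02. small moths: 0.137 < 1.02 → exclude; stop.
Optimal diet: mosquitoes, gnats — 2 of 3 types.

2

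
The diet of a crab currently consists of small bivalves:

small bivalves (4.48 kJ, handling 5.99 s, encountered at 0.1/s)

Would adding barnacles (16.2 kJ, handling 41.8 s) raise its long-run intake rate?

Intake rate on the current diet: R = (0.1×4.48) / (1 + 0.1×5.99) = 0.448/1.599 = 0.2802 kJ/s.
Profitability of barnacles: 16.2/41.8 = 0.3876 kJ/s.
Since 0.3876 > R, including barnacles increases the long-run rate.

Yes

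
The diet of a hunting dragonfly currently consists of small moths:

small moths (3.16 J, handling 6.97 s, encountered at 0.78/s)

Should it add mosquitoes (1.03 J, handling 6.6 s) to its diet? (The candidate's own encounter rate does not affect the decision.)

No

Current rate: (0.78×3.16)/(1 + 0.78×6.97) = 0.3829 J/s.
Profitability of mosquitoes: 1.03/6.6 = 0.1561 J/s.
Since 0.1561 < R, time spent handling mosquitoes is better spent searching.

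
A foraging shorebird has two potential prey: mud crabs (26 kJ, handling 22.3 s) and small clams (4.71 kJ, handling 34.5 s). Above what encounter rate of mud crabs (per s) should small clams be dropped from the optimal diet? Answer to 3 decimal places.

0.006 per s

The zero-one rule: include small clams iff E₂/h₂ > λE₁/(1+λh₁). Equality gives the switch point.
λE₁h₂ = E₂ + λE₂h₁ ⇒ λ = E₂/(E₁h₂ − E₂h₁) = 4.71/(897 − 105) = 0.005947 per s.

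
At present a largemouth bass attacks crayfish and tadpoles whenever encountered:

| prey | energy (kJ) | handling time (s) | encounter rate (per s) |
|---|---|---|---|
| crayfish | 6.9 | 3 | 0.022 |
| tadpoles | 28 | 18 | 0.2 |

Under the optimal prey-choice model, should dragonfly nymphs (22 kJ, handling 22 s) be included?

Intake rate on the current diet: R = (0.022×6.9 + 0.2×28) / (1 + 0.022×3 + 0.2×18) = 5.752/4.666 = 1.233 kJ/s.
Profitability of dragonfly nymphs: 22/22 = 1 kJ/s.
Since 1 < R, time spent handling dragonfly nymphs is better spent searching.

No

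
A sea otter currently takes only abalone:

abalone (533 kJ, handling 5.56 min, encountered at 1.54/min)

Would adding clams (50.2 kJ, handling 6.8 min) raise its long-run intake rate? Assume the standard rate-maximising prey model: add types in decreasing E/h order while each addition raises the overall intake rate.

No

On abalone alone, R = ΣλE/(1+Σλh) = 820.8/9.562 = 85.84 kJ/min.
clams: E/h = 50.2/6.8 = 7.382 kJ/min.
7.382 < 85.84, so adding clams would lower the average — exclude it.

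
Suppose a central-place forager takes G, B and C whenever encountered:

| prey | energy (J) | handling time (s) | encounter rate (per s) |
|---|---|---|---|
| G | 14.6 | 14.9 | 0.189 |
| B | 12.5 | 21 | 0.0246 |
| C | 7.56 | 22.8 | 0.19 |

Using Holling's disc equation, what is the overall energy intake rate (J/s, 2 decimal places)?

0.52 J/s

R = (0.189×14.6 + 0.0246×12.5 + 0.19×7.56) / (1 + 0.189×14.9 + 0.0246×21 + 0.19×22.8) = 4.503/8.665 = 0.5197 J/s.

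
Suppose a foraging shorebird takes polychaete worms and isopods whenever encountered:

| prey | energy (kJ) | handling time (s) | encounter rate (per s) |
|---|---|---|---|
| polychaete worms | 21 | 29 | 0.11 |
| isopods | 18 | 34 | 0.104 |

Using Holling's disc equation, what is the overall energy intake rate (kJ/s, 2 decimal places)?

Energy encountered per unit search time: 0.11×21 + 0.104×18 = 4.182 kJ/s.
Handling time per unit search time: 0.11×29 + 0.104×34 = 6.726.
Rate = 4.182/(1 + 6.726) = 0.5413 kJ/s.

0.54 kJ/s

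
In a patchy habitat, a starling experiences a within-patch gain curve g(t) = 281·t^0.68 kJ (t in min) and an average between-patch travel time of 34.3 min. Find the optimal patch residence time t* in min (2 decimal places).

Optimal t* satisfies g'(t*) = g(t*)/(T + t*).
g'(t) = 0.68·281·t^-0.32. Setting 0.68·281·t^-0.32 = 281·t^0.68/(34.3+t) gives 0.68(34.3+t) = t, so 0.32·t = 0.68×34.3.
t* = 0.68×34.3/0.32 = 72.89 min.

72.89 min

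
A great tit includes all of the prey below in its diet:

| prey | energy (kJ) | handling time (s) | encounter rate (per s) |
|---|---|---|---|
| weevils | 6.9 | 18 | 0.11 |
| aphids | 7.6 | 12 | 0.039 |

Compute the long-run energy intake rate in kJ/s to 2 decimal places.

R = (0.11×6.9 + 0.039×7.6) / (1 + 0.11×18 + 0.039×12) = 1.055/3.448 = 0.3061 kJ/s.

0.31 kJ/s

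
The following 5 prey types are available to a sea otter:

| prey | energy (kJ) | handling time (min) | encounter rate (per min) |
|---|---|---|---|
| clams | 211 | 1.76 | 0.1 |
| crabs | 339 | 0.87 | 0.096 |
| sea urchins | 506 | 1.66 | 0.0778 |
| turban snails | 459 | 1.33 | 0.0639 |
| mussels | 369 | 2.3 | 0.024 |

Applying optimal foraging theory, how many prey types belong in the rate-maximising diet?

5

Rank by E/h (kJ/min): crabs 390, turban snails 345, sea urchins 305, mussels 160, clams 120. Include each in turn until the next type's E/h falls below the running intake rate.
Rate on top 1: 30.04. turban snails: 345 > 30.04 → include.
Rate on top 2: 52.95. sea urchins: 305 > 52.95 → include.
Rate on top 3: 78.02. mussels: 160 > 78.02 → include.
Rate on top 4: 81.38. clams: 120 > 81.38 → include.
Optimal diet: crabs, turban snails, sea urchins, mussels, clams — 5 of 5 types.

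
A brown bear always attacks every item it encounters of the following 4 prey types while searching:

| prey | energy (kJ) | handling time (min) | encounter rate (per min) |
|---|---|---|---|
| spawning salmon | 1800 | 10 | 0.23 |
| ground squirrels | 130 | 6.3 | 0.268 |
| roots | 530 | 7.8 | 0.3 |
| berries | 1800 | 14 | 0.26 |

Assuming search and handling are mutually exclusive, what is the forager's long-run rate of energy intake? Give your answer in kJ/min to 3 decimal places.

98.085 kJ/min

Energy encountered per unit search time: 0.23×1800 + 0.268×130 + 0.3×530 + 0.26×1800 = 1076 kJ/min.
Handling time per unit search time: 0.23×10 + 0.268×6.3 + 0.3×7.8 + 0.26×14 = 9.968.
Rate = 1076/(1 + 9.968) = 98.09 kJ/min.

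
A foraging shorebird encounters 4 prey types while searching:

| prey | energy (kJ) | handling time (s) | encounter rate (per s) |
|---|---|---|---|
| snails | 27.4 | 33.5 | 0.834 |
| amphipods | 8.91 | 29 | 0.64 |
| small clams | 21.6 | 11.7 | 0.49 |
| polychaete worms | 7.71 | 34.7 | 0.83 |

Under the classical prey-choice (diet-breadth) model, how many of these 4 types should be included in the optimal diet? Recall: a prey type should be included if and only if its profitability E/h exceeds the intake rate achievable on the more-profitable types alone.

1

Profitabilities (E/h, kJ/s): small clams 1.85, snails 0.818, amphipods 0.307, polychaete worms 0.222. Add prey in this order while the next type's profitability exceeds the intake rate on those already taken.
Rate on top 1: 1.572. snails: 0.818 < 1.572 → exclude; stop.
Optimal diet: small clams — 1 of 4 types.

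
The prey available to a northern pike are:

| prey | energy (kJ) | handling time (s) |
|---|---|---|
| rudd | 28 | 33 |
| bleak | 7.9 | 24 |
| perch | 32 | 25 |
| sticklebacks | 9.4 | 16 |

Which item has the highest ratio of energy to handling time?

In descending order of E/h:
perch: 32/25 = 1.28 kJ/s
rudd: 28/33 = 0.848 kJ/s
sticklebacks: 9.4/16 = 0.588 kJ/s
bleak: 7.9/24 = 0.329 kJ/s

perch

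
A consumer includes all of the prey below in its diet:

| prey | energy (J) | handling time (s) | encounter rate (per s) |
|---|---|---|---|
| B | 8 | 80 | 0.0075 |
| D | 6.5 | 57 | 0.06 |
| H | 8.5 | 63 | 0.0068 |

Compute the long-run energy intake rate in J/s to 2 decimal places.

R = (0.0075×8 + 0.06×6.5 + 0.0068×8.5) / (1 + 0.0075×80 + 0.06×57 + 0.0068×63) = 0.5078/5.448 = 0.0932 J/s.

0.09 J/s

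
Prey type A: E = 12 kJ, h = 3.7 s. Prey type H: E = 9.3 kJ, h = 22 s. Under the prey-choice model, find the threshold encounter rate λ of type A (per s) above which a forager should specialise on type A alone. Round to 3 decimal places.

The zero-one rule: include type H iff E₂/h₂ > λE₁/(1+λh₁). Equality gives the switch point.
λE₁h₂ = E₂ + λE₂h₁ ⇒ λ = E₂/(E₁h₂ − E₂h₁) = 9.3/(264 − 34.41) = 0.04051 per s.

0.041 per s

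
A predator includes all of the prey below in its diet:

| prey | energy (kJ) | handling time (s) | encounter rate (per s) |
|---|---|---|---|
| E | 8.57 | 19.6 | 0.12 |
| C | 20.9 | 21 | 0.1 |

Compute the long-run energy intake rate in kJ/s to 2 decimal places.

0.57 kJ/s

R = (0.12×8.57 + 0.1×20.9) / (1 + 0.12×19.6 + 0.1×21) = 3.118/5.452 = 0.572 kJ/s.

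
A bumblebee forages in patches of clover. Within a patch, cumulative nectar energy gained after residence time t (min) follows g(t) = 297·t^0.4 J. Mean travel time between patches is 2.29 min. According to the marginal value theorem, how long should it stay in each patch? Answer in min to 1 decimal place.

Maximise g(t)/(T+t): set derivative to zero → g'(t)(T+t) = g(t).
g'(t) = 0.4·297·t^-0.6. Setting 0.4·297·t^-0.6 = 297·t^0.4/(2.29+t) gives 0.4(2.29+t) = t, so 0.60·t = 0.4×2.29.
t* = 0.4×2.29/0.60 = 1.527 min.

1.5 min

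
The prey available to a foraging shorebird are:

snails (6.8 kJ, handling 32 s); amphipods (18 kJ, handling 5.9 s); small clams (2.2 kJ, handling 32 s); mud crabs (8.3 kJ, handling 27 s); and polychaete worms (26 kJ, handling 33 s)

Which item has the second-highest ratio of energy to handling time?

polychaete worms

In descending order of E/h:
amphipods: 18/5.9 = 3.05 kJ/s
polychaete worms: 26/33 = 0.788 kJ/s
mud crabs: 8.3/27 = 0.307 kJ/s
snails: 6.8/32 = 0.212 kJ/s
small clams: 2.2/32 = 0.0688 kJ/s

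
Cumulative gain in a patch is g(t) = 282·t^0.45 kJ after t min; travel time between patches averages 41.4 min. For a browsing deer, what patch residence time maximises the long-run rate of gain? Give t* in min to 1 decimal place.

33.9 min

Maximise g(t)/(T+t): set derivative to zero → g'(t)(T+t) = g(t).
g'(t) = 0.45·282·t^-0.55. Setting 0.45·282·t^-0.55 = 282·t^0.45/(41.4+t) gives 0.45(41.4+t) = t, so 0.55·t = 0.45×41.4.
t* = 0.45×41.4/0.55 = 33.87 min.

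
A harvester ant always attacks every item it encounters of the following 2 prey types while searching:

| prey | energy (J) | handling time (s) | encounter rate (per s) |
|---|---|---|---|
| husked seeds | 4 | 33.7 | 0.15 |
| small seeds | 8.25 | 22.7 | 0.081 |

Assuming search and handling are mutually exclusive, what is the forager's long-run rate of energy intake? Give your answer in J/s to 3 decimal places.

0.161 J/s

R = Σλ_iE_i / (1 + Σλ_ih_i)
Numerator: 0.15×4 + 0.081×8.25 = 1.268
Denominator: 1 + 0.15×33.7 + 0.081×22.7 = 7.894
R = 1.268/7.894 = 0.1607 J/s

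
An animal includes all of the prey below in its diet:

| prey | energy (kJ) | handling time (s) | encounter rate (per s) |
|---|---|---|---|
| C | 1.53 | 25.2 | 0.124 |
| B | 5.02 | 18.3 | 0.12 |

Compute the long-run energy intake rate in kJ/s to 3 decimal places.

Energy encountered per unit search time: 0.124×1.53 + 0.12×5.02 = 0.7921 kJ/s.
Handling time per unit search time: 0.124×25.2 + 0.12×18.3 = 5.321.
Rate = 0.7921/(1 + 5.321) = 0.1253 kJ/s.

0.125 kJ/s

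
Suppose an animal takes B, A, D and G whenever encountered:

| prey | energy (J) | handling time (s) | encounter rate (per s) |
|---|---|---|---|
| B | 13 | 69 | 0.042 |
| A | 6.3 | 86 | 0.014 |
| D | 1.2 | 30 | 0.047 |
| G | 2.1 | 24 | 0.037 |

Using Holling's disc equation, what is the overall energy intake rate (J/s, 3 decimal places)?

Energy encountered per unit search time: 0.042×13 + 0.014×6.3 + 0.047×1.2 + 0.037×2.1 = 0.7683 J/s.
Handling time per unit search time: 0.042×69 + 0.014×86 + 0.047×30 + 0.037×24 = 6.4.
Rate = 0.7683/(1 + 6.4) = 0.1038 J/s.

0.104 J/s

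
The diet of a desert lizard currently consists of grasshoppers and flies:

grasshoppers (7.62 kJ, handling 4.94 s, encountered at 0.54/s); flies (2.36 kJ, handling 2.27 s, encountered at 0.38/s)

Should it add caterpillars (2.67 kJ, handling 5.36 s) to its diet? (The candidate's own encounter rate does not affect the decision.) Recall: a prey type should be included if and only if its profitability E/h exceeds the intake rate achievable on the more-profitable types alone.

Current rate: (0.54×7.62 + 0.38×2.36)/(1 + 0.54×4.94 + 0.38×2.27) = 1.106 kJ/s.
caterpillars: E/h = 2.67/5.36 = 0.4981 kJ/s.
Since 0.4981 < R, time spent handling caterpillars is better spent searching.

No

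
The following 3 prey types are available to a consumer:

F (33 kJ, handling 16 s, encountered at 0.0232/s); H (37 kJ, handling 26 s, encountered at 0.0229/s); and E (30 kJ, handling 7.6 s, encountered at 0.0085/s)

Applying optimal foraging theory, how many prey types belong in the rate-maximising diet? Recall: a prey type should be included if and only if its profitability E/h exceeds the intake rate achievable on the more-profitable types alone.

3

Profitabilities (E/h, kJ/s): E 3.95, F 2.06, H 1.42. Add prey in this order while the next type's profitability exceeds the intake rate on those already taken.
Rate on top 1: 0.2395. F: 2.06 > 0.2395 → include.
Rate on top 2: 0.7108. H: 1.42 > 0.7108 → include.
Optimal diet: E, F, H — 3 of 3 types.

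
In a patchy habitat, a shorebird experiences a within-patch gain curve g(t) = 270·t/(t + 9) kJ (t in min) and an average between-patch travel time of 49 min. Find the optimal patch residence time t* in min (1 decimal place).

21.0 min

Optimal t* satisfies g'(t*) = g(t*)/(T + t*).
g'(t) = 270·9/(t + 9)². Setting 270·9/(t+9)² = 270t/[(t+9)(49+t)] gives 9(49+t) = t(t+9), so t² = 9×49 = 441.
t* = √441 = 21 min.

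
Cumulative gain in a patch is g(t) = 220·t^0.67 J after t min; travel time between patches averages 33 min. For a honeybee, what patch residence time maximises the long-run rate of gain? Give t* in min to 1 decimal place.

By the marginal value theorem, leave when the instantaneous gain rate g'(t) equals the habitat-wide average g(t)/(T + t).
g'(t) = 0.67·220·t^-0.33. Setting 0.67·220·t^-0.33 = 220·t^0.67/(33+t) gives 0.67(33+t) = t, so 0.33·t = 0.67×33.
t* = 0.67×33/0.33 = 67 min.

67.0 min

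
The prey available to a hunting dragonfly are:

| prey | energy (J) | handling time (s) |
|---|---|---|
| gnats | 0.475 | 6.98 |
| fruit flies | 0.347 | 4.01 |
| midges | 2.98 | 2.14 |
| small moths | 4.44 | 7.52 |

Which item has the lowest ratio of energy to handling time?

In descending order of E/h:
midges: 2.98/2.14 = 1.39 J/s
small moths: 4.44/7.52 = 0.59 J/s
fruit flies: 0.347/4.01 = 0.0865 J/s
gnats: 0.475/6.98 = 0.0681 J/s

gnats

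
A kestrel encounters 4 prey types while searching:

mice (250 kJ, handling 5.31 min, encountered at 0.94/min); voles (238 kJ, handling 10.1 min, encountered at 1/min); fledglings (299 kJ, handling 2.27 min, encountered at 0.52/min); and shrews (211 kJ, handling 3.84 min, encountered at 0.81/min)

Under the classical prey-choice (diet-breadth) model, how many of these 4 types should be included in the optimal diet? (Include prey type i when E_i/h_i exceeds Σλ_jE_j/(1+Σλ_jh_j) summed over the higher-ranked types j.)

Profitabilities (E/h, kJ/min): fledglings 132, shrews 54.9, mice 47.1, voles 23.6. Add prey in this order while the next type's profitability exceeds the intake rate on those already taken.
Rate on top 1: 71.31. shrews: 54.9 < 71.31 → exclude; stop.
Optimal diet: fledglings — 1 of 4 types.

1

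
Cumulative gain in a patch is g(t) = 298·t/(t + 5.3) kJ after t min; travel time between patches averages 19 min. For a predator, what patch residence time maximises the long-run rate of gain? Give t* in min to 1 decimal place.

10.0 min

Maximise g(t)/(T+t): set derivative to zero → g'(t)(T+t) = g(t).
g'(t) = 298·5.3/(t + 5.3)². Setting 298·5.3/(t+5.3)² = 298t/[(t+5.3)(19+t)] gives 5.3(19+t) = t(t+5.3), so t² = 5.3×19 = 100.7.
t* = √100.7 = 10.03 min.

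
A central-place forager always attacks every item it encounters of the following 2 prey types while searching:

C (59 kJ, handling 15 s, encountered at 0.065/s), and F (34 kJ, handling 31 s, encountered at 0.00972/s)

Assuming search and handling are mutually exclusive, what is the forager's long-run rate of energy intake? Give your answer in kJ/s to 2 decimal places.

1.83 kJ/s

R = (0.065×59 + 0.00972×34) / (1 + 0.065×15 + 0.00972×31) = 4.165/2.276 = 1.83 kJ/s.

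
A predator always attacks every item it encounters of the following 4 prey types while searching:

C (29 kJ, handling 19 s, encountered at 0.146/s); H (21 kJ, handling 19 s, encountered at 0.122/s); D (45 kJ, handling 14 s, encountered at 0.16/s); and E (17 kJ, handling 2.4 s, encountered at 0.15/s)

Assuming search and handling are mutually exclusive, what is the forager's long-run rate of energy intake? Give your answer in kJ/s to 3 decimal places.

1.904 kJ/s

Energy encountered per unit search time: 0.146×29 + 0.122×21 + 0.16×45 + 0.15×17 = 16.55 kJ/s.
Handling time per unit search time: 0.146×19 + 0.122×19 + 0.16×14 + 0.15×2.4 = 7.692.
Rate = 16.55/(1 + 7.692) = 1.904 kJ/s.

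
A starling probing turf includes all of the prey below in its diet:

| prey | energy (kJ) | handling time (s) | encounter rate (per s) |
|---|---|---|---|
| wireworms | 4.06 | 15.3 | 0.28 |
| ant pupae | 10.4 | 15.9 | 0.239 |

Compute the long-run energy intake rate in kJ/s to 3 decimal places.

Energy encountered per unit search time: 0.28×4.06 + 0.239×10.4 = 3.622 kJ/s.
Handling time per unit search time: 0.28×15.3 + 0.239×15.9 = 8.084.
Rate = 3.622/(1 + 8.084) = 0.3988 kJ/s.

0.399 kJ/s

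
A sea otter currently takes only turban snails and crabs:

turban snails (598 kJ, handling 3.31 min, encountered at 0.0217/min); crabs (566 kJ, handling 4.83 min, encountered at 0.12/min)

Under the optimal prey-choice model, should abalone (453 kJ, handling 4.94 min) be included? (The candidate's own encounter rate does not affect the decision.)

Yes

Current rate: (0.0217×598 + 0.12×566)/(1 + 0.0217×3.31 + 0.12×4.83) = 48.99 kJ/min.
Profitability of abalone: 453/4.94 = 91.7 kJ/min.
Since 91.7 > R, including abalone increases the long-run rate.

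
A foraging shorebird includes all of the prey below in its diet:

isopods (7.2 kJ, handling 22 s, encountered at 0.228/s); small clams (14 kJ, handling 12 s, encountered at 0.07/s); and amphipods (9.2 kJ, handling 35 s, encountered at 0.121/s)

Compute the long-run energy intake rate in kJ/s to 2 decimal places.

Energy encountered per unit search time: 0.228×7.2 + 0.07×14 + 0.121×9.2 = 3.735 kJ/s.
Handling time per unit search time: 0.228×22 + 0.07×12 + 0.121×35 = 10.09.
Rate = 3.735/(1 + 10.09) = 0.3367 kJ/s.

0.34 kJ/s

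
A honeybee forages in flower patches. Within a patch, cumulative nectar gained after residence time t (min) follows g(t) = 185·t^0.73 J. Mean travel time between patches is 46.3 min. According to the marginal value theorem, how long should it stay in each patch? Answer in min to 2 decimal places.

Optimal t* satisfies g'(t*) = g(t*)/(T + t*).
g'(t) = 0.73·185·t^-0.27. Setting 0.73·185·t^-0.27 = 185·t^0.73/(46.3+t) gives 0.73(46.3+t) = t, so 0.27·t = 0.73×46.3.
t* = 0.73×46.3/0.27 = 125.2 min.

125.18 min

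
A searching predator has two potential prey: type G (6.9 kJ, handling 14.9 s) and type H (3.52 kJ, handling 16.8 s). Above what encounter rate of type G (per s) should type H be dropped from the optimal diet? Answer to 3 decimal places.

The zero-one rule: include type H iff E₂/h₂ > λE₁/(1+λh₁). Equality gives the switch point.
λE₁h₂ = E₂ + λE₂h₁ ⇒ λ = E₂/(E₁h₂ − E₂h₁) = 3.52/(115.9 − 52.45) = 0.05546 per s.

0.055 per s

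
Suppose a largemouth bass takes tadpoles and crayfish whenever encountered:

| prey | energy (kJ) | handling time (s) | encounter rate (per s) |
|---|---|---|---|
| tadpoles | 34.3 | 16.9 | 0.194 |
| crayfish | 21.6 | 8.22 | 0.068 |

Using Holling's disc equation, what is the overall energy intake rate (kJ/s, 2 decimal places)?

Energy encountered per unit search time: 0.194×34.3 + 0.068×21.6 = 8.123 kJ/s.
Handling time per unit search time: 0.194×16.9 + 0.068×8.22 = 3.838.
Rate = 8.123/(1 + 3.838) = 1.679 kJ/s.

1.68 kJ/s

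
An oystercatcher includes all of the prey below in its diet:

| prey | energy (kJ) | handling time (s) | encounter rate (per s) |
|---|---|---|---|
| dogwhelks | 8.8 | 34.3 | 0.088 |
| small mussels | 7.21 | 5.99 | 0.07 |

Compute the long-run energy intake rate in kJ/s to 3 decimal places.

R = Σλ_iE_i / (1 + Σλ_ih_i)
Numerator: 0.088×8.8 + 0.07×7.21 = 1.279
Denominator: 1 + 0.088×34.3 + 0.07×5.99 = 4.438
R = 1.279/4.438 = 0.2882 kJ/s

0.288 kJ/s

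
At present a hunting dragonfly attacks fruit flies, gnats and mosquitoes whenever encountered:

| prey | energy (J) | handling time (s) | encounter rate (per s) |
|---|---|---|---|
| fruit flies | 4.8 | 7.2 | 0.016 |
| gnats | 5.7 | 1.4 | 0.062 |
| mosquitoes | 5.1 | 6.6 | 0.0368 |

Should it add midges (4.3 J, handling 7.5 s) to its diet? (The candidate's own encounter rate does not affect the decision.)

Yes

Current rate: (0.016×4.8 + 0.062×5.7 + 0.0368×5.1)/(1 + 0.016×7.2 + 0.062×1.4 + 0.0368×6.6) = 0.4276 J/s.
midges: E/h = 4.3/7.5 = 0.5733 J/s.
0.5733 > 0.4276, so adding midges raises the average — include it.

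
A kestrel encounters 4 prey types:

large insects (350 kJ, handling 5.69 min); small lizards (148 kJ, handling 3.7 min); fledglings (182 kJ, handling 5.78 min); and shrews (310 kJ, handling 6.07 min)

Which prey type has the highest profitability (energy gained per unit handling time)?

large insects

Profitability E/h (kJ/min): large insects = 350/5.69 = 61.5, small lizards = 148/3.7 = 40, fledglings = 182/5.78 = 31.5, shrews = 310/6.07 = 51.1.
Ranked: large insects > shrews > small lizards > fledglings.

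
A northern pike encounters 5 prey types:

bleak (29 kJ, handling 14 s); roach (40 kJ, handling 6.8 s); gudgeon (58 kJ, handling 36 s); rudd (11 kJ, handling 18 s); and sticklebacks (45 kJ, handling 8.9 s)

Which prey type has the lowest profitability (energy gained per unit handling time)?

rudd

Profitability E/h (kJ/s): bleak = 29/14 = 2.07, roach = 40/6.8 = 5.88, gudgeon = 58/36 = 1.61, rudd = 11/18 = 0.611, sticklebacks = 45/8.9 = 5.06.
Ranked: roach > sticklebacks > bleak > gudgeon > rudd.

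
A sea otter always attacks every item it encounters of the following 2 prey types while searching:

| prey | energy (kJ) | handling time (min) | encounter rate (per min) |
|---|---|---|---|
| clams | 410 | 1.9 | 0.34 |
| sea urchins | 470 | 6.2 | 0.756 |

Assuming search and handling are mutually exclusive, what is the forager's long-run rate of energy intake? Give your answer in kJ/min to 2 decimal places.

R = (0.34×410 + 0.756×470) / (1 + 0.34×1.9 + 0.756×6.2) = 494.7/6.333 = 78.12 kJ/min.

78.12 kJ/min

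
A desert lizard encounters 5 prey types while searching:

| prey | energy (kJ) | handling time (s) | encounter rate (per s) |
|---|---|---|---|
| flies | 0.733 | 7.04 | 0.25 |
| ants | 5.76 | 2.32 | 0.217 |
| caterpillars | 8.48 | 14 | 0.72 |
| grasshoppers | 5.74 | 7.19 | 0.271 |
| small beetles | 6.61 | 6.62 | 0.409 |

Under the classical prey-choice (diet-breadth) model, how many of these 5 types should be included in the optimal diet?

2

Profitabilities (E/h, kJ/s): ants 2.48, small beetles 0.998, grasshoppers 0.798, caterpillars 0.606, flies 0.104. Add prey in this order while the next type's profitability exceeds the intake rate on those already taken.
Rate on top 1: 0.8314. small beetles: 0.998 > 0.8314 → include.
Rate on top 2: 0.9388. grasshoppers: 0.798 < 0.9388 → exclude; stop.
Optimal diet: ants, small beetles — 2 of 5 types.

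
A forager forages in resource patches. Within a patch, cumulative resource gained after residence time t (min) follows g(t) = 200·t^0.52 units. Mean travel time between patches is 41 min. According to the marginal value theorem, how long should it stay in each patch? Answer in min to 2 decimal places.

Maximise g(t)/(T+t): set derivative to zero → g'(t)(T+t) = g(t).
g'(t) = 0.52·200·t^-0.48. Setting 0.52·200·t^-0.48 = 200·t^0.52/(41+t) gives 0.52(41+t) = t, so 0.48·t = 0.52×41.
t* = 0.52×41/0.48 = 44.42 min.

44.42 min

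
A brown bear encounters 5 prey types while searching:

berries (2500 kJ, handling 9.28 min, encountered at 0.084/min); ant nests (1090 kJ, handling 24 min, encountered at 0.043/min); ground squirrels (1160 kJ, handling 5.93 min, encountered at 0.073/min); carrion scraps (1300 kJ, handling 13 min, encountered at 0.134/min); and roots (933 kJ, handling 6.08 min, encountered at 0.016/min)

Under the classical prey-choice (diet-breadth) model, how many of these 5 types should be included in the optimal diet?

3

Rank by E/h (kJ/min): berries 269, ground squirrels 196, roots 153, carrion scraps 100, ant nests 45.4. Include each in turn until the next type's E/h falls below the running intake rate.
Rate on top 1: 118. ground squirrels: 196 > 118 → include.
Rate on top 2: 133.2. roots: 153 > 133.2 → include.
Rate on top 3: 134. carrion scraps: 100 < 134 → exclude; stop.
Optimal diet: berries, ground squirrels, roots — 3 of 5 types.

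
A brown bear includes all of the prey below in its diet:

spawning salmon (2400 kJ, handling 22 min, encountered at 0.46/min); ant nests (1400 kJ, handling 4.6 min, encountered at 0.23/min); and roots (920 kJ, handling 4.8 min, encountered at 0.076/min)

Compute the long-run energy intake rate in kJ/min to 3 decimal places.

119.265 kJ/min

R = Σλ_iE_i / (1 + Σλ_ih_i)
Numerator: 0.46×2400 + 0.23×1400 + 0.076×920 = 1496
Denominator: 1 + 0.46×22 + 0.23×4.6 + 0.076×4.8 = 12.54
R = 1496/12.54 = 119.3 kJ/min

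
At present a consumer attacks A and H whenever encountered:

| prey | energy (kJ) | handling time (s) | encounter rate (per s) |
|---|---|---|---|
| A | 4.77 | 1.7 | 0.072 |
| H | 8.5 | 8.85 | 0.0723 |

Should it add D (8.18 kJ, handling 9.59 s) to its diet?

Intake rate on the current diet: R = (0.072×4.77 + 0.0723×8.5) / (1 + 0.072×1.7 + 0.0723×8.85) = 0.958/1.762 = 0.5436 kJ/s.
D: E/h = 8.18/9.59 = 0.853 kJ/s.
0.853 > 0.5436, so adding D raises the average — include it.

Yes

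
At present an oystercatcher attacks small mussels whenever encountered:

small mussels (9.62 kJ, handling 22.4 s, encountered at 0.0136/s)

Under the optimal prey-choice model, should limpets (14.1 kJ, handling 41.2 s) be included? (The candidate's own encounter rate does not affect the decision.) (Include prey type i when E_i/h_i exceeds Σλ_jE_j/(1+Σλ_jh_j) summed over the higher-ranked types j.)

Yes

Intake rate on the current diet: R = (0.0136×9.62) / (1 + 0.0136×22.4) = 0.1308/1.305 = 0.1003 kJ/s.
limpets: E/h = 14.1/41.2 = 0.3422 kJ/s.
0.3422 > 0.1003, so adding limpets raises the average — include it.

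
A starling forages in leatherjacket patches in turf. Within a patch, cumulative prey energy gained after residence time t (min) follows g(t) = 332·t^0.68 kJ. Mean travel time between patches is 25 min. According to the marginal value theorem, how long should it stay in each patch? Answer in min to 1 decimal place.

53.1 min

Maximise g(t)/(T+t): set derivative to zero → g'(t)(T+t) = g(t).
g'(t) = 0.68·332·t^-0.32. Setting 0.68·332·t^-0.32 = 332·t^0.68/(25+t) gives 0.68(25+t) = t, so 0.32·t = 0.68×25.
t* = 0.68×25/0.32 = 53.13 min.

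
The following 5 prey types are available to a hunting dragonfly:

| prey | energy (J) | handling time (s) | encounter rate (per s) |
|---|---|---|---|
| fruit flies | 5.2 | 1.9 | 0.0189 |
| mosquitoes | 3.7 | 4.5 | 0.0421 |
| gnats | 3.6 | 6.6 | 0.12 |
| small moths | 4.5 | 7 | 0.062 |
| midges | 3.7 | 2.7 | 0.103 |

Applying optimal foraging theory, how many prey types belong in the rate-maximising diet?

5

E/h in descending order: fruit flies 2.74, midges 1.37, mosquitoes 0.822, small moths 0.643, gnats 0.545 J/s. The optimal diet is the largest prefix of this list for which every included type satisfies E_i/h_i > R on the types above it.
Rate on top 1: 0.09487. midges: 1.37 > 0.09487 → include.
Rate on top 2: 0.3648. mosquitoes: 0.822 > 0.3648 → include.
Rate on top 3: 0.4225. small moths: 0.643 > 0.4225 → include.
Rate on top 4: 0.4718. gnats: 0.545 > 0.4718 → include.
Optimal diet: fruit flies, midges, mosquitoes, small moths, gnats — 5 of 5 types.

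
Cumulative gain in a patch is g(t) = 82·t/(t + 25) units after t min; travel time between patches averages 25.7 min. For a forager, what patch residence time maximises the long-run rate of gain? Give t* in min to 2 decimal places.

Maximise g(t)/(T+t): set derivative to zero → g'(t)(T+t) = g(t).
g'(t) = 82·25/(t + 25)². Setting 82·25/(t+25)² = 82t/[(t+25)(25.7+t)] gives 25(25.7+t) = t(t+25), so t² = 25×25.7 = 642.5.
t* = √642.5 = 25.35 min.

25.35 min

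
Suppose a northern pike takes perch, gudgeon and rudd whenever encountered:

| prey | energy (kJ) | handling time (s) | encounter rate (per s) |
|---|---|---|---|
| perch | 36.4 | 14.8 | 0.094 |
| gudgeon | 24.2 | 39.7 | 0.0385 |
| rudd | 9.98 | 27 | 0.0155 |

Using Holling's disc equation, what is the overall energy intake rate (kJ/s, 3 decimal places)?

R = (0.094×36.4 + 0.0385×24.2 + 0.0155×9.98) / (1 + 0.094×14.8 + 0.0385×39.7 + 0.0155×27) = 4.508/4.338 = 1.039 kJ/s.

1.039 kJ/s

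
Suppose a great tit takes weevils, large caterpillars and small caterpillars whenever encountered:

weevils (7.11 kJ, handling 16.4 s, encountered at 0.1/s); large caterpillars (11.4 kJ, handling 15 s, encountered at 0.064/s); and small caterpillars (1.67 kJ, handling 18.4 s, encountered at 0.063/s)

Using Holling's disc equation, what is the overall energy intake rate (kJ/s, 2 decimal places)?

Energy encountered per unit search time: 0.1×7.11 + 0.064×11.4 + 0.063×1.67 = 1.546 kJ/s.
Handling time per unit search time: 0.1×16.4 + 0.064×15 + 0.063×18.4 = 3.759.
Rate = 1.546/(1 + 3.759) = 0.3248 kJ/s.

0.32 kJ/s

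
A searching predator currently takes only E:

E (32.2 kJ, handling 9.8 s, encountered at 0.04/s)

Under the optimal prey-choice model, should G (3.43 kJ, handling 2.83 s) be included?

Yes

Intake rate on the current diet: R = (0.04×32.2) / (1 + 0.04×9.8) = 1.288/1.392 = 0.9253 kJ/s.
Profitability of G: 3.43/2.83 = 1.212 kJ/s.
Since 1.212 > R, including G increases the long-run rate.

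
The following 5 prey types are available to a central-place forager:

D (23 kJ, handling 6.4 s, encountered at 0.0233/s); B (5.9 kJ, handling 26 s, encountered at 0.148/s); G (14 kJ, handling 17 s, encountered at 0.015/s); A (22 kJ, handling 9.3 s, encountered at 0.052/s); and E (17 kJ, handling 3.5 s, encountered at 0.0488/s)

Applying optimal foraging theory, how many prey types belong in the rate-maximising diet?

Profitabilities (E/h, kJ/s): E 4.86, D 3.59, A 2.37, G 0.824, B 0.227. Add prey in this order while the next type's profitability exceeds the intake rate on those already taken.
Rate on top 1: 0.7086. D: 3.59 > 0.7086 → include.
Rate on top 2: 1.035. A: 2.37 > 1.035 → include.
Rate on top 3: 1.391. G: 0.824 < 1.391 → exclude; stop.
Optimal diet: E, D, A — 3 of 5 types.

3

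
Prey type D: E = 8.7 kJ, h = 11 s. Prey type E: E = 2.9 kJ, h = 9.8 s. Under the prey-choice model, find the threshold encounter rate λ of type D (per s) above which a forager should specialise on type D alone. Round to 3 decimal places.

The zero-one rule: include type E iff E₂/h₂ > λE₁/(1+λh₁). Equality gives the switch point.
λE₁h₂ = E₂ + λE₂h₁ ⇒ λ = E₂/(E₁h₂ − E₂h₁) = 2.9/(85.26 − 31.9) = 0.05435 per s.

0.054 per s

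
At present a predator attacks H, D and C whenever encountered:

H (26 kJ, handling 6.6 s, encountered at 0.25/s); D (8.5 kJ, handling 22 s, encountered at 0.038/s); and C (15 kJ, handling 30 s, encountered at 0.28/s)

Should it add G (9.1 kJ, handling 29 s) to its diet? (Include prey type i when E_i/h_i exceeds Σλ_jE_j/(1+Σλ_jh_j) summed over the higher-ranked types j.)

No

Intake rate on the current diet: R = (0.25×26 + 0.038×8.5 + 0.28×15) / (1 + 0.25×6.6 + 0.038×22 + 0.28×30) = 11.02/11.89 = 0.9274 kJ/s.
G: E/h = 9.1/29 = 0.3138 kJ/s.
0.3138 < 0.9274, so adding G would lower the average — exclude it.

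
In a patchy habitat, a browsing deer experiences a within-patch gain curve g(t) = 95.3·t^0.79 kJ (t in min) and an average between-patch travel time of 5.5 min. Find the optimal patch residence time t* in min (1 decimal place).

20.7 min

Optimal t* satisfies g'(t*) = g(t*)/(T + t*).
g'(t) = 0.79·95.3·t^-0.21. Setting 0.79·95.3·t^-0.21 = 95.3·t^0.79/(5.5+t) gives 0.79(5.5+t) = t, so 0.21·t = 0.79×5.5.
t* = 0.79×5.5/0.21 = 20.69 min.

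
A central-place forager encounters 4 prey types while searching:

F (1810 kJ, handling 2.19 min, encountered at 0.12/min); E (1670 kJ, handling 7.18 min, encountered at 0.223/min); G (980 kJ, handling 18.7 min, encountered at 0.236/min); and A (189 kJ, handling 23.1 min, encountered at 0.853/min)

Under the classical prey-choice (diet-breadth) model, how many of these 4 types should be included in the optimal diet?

E/h in descending order: F 826, E 233, G 52.4, A 8.18 kJ/min. The optimal diet is the largest prefix of this list for which every included type satisfies E_i/h_i > R on the types above it.
Rate on top 1: 172. E: 233 > 172 → include.
Rate on top 2: 205.9. G: 52.4 < 205.9 → exclude; stop.
Optimal diet: F, E — 2 of 4 types.

2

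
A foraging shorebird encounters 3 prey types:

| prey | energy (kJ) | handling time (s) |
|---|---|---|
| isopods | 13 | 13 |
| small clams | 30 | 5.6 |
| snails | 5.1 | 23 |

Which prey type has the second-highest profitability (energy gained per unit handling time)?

In descending order of E/h:
small clams: 30/5.6 = 5.36 kJ/s
isopods: 13/13 = 1 kJ/s
snails: 5.1/23 = 0.222 kJ/s

isopods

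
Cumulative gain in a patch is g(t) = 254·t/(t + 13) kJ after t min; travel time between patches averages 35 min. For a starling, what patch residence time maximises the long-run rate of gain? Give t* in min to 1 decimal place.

Maximise g(t)/(T+t): set derivative to zero → g'(t)(T+t) = g(t).
g'(t) = 254·13/(t + 13)². Setting 254·13/(t+13)² = 254t/[(t+13)(35+t)] gives 13(35+t) = t(t+13), so t² = 13×35 = 455.
t* = √455 = 21.33 min.

21.3 min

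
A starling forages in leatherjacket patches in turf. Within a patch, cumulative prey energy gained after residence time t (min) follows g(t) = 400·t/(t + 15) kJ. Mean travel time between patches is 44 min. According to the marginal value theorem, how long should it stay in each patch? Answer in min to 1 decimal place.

25.7 min

Optimal t* satisfies g'(t*) = g(t*)/(T + t*).
g'(t) = 400·15/(t + 15)². Setting 400·15/(t+15)² = 400t/[(t+15)(44+t)] gives 15(44+t) = t(t+15), so t² = 15×44 = 660.
t* = √660 = 25.69 min.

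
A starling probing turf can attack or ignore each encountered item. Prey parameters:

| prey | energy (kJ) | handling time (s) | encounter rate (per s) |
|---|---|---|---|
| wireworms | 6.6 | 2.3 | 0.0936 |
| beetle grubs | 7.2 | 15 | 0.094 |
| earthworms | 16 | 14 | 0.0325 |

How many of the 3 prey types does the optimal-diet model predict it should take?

Profitabilities (E/h, kJ/s): wireworms 2.87, earthworms 1.14, beetle grubs 0.48. Add prey in this order while the next type's profitability exceeds the intake rate on those already taken.
Rate on top 1: 0.5083. earthworms: 1.14 > 0.5083 → include.
Rate on top 2: 0.6812. beetle grubs: 0.48 < 0.6812 → exclude; stop.
Optimal diet: wireworms, earthworms — 2 of 3 types.

2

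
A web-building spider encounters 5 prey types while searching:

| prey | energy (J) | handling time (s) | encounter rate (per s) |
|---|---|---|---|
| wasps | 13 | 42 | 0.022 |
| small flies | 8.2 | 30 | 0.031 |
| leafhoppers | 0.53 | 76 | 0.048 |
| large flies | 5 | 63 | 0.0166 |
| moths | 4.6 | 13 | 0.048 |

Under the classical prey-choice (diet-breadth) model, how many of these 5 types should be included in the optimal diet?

3

Rank by E/h (J/s): moths 0.354, wasps 0.31, small flies 0.273, large flies 0.0794, leafhoppers 0.00697. Include each in turn until the next type's E/h falls below the running intake rate.
Rate on top 1: 0.136. wasps: 0.31 > 0.136 → include.
Rate on top 2: 0.1989. small flies: 0.273 > 0.1989 → include.
Rate on top 3: 0.2188. large flies: 0.0794 < 0.2188 → exclude; stop.
Optimal diet: moths, wasps, small flies — 3 of 5 types.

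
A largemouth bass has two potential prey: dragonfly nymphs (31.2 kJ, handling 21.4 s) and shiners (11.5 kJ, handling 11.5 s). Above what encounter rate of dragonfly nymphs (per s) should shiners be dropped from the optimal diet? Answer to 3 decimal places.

0.102 per s

The zero-one rule: include shiners iff E₂/h₂ > λE₁/(1+λh₁). Equality gives the switch point.
λE₁h₂ = E₂ + λE₂h₁ ⇒ λ = E₂/(E₁h₂ − E₂h₁) = 11.5/(358.8 − 246.1) = 0.102 per s.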